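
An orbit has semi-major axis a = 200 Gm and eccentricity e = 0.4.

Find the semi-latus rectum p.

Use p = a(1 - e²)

Convert to SI: a = 200 Gm = 2e+11 m.
p = a (1 − e²).
p = 2e+11 · (1 − (0.4)²) = 2e+11 · 0.84 ≈ 1.68e+11 m = 168 Gm.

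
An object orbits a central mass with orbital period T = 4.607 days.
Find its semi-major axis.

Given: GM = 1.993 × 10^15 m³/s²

Convert to SI: T = 4.607 days = 398045 s.
Invert Kepler's third law: a = (GM · T² / (4π²))^(1/3).
Substituting T = 398045 s and GM = 1.993e+15 m³/s²:
a = (1.993e+15 · (398045)² / (4π²))^(1/3) m
a ≈ 2e+08 m = 200 Mm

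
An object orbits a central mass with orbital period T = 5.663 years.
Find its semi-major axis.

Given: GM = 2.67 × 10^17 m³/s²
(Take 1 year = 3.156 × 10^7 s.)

Convert to SI: T = 5.663 years = 1.78724e+08 s.
Invert Kepler's third law: a = (GM · T² / (4π²))^(1/3).
Substituting T = 1.78724e+08 s and GM = 2.67e+17 m³/s²:
a = (2.67e+17 · (1.78724e+08)² / (4π²))^(1/3) m
a ≈ 6e+10 m = 60 Gm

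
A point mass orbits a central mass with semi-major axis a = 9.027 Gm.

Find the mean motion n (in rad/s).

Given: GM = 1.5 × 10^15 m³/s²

Convert to SI: a = 9.027 Gm = 9.027e+09 m.
n = √(GM / a³).
n = √(1.5e+15 / (9.027e+09)³) rad/s ≈ 4.516e-08 rad/s.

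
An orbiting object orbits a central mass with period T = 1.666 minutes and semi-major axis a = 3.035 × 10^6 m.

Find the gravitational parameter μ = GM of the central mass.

Convert to SI: T = 1.666 minutes = 99.96 s.
GM = 4π² · a³ / T².
GM = 4π² · (3.035e+06)³ / (99.96)² m³/s² ≈ 1.105e+17 m³/s² = 1.105 × 10^17 m³/s².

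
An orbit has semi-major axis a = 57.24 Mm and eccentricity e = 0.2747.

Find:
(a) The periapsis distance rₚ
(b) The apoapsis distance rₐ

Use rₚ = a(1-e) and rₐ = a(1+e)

Convert to SI: a = 57.24 Mm = 5.724e+07 m.
(a) rₚ = a(1 − e) = 5.724e+07 · (1 − 0.2747) = 5.724e+07 · 0.7253 ≈ 4.152e+07 m = 41.52 Mm.
(b) rₐ = a(1 + e) = 5.724e+07 · (1 + 0.2747) = 5.724e+07 · 1.2747 ≈ 7.296e+07 m = 72.96 Mm.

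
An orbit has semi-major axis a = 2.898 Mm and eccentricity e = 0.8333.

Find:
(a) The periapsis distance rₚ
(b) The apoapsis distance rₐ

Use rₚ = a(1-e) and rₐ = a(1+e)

Convert to SI: a = 2.898 Mm = 2.898e+06 m.
(a) rₚ = a(1 − e) = 2.898e+06 · (1 − 0.8333) = 2.898e+06 · 0.1667 ≈ 4.831e+05 m = 483.1 km.
(b) rₐ = a(1 + e) = 2.898e+06 · (1 + 0.8333) = 2.898e+06 · 1.8333 ≈ 5.313e+06 m = 5.313 Mm.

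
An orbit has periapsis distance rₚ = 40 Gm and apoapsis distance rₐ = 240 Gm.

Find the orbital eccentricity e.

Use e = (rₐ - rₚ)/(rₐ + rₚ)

Convert to SI: rₚ = 40 Gm = 4e+10 m; rₐ = 240 Gm = 2.4e+11 m.
e = (rₐ − rₚ) / (rₐ + rₚ).
e = (2.4e+11 − 4e+10) / (2.4e+11 + 4e+10) = 2e+11 / 2.8e+11 ≈ 0.7143.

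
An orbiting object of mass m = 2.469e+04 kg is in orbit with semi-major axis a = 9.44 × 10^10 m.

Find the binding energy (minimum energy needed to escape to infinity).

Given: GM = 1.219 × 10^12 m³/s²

Total orbital energy is E = −GMm/(2a); binding energy is E_bind = −E = GMm/(2a).
E_bind = 1.219e+12 · 2.469e+04 / (2 · 9.44e+10) J ≈ 1.594e+05 J = 159.4 kJ.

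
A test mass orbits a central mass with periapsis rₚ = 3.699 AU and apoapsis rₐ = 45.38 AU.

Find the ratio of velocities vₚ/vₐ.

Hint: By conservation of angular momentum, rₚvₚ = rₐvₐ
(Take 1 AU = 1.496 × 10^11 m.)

Convert to SI: rₚ = 3.699 AU = 5.5337e+11 m; rₐ = 45.38 AU = 6.78885e+12 m.
Conservation of angular momentum gives rₚvₚ = rₐvₐ, so vₚ/vₐ = rₐ/rₚ.
vₚ/vₐ = 6.78885e+12 / 5.5337e+11 ≈ 12.27.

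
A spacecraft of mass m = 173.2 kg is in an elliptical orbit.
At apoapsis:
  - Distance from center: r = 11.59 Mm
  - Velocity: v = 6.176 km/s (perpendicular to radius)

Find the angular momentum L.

Convert to SI: r = 11.59 Mm = 1.159e+07 m; v = 6.176 km/s = 6176 m/s.
Since v is perpendicular to r, L = m · v · r.
L = 173.2 · 6176 · 1.159e+07 kg·m²/s ≈ 1.24e+13 kg·m²/s.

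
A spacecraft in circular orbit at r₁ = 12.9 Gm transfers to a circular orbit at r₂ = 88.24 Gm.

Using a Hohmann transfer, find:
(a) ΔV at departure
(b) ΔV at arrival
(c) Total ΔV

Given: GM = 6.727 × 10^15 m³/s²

Convert to SI: r₁ = 12.9 Gm = 1.29e+10 m; r₂ = 88.24 Gm = 8.824e+10 m.
Transfer semi-major axis: a_t = (r₁ + r₂)/2 = (1.29e+10 + 8.824e+10)/2 = 5.057e+10 m.
Circular speeds: v₁ = √(GM/r₁) = 722.131 m/s, v₂ = √(GM/r₂) = 276.107 m/s.
Transfer speeds (vis-viva v² = GM(2/r − 1/a_t)): v₁ᵗ = 953.898 m/s, v₂ᵗ = 139.453 m/s.
(a) ΔV₁ = |v₁ᵗ − v₁| ≈ 231.8 m/s = 231.8 m/s.
(b) ΔV₂ = |v₂ − v₂ᵗ| ≈ 136.7 m/s = 136.7 m/s.
(c) ΔV_total = ΔV₁ + ΔV₂ ≈ 368.4 m/s = 368.4 m/s.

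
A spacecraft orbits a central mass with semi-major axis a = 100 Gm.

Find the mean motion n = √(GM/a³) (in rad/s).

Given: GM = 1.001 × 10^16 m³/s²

Convert to SI: a = 100 Gm = 1e+11 m.
n = √(GM / a³).
n = √(1.001e+16 / (1e+11)³) rad/s ≈ 3.164e-09 rad/s.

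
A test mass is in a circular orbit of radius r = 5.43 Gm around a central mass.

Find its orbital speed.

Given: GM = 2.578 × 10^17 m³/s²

Convert to SI: r = 5.43 Gm = 5.43e+09 m.
For a circular orbit, gravity supplies the centripetal force, so v = √(GM / r).
v = √(2.578e+17 / 5.43e+09) m/s ≈ 6890 m/s = 6.89 km/s.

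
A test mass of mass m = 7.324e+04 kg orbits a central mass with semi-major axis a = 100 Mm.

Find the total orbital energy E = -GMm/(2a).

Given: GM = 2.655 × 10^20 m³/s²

Convert to SI: a = 100 Mm = 1e+08 m.
E = −GMm / (2a).
E = −2.655e+20 · 7.324e+04 / (2 · 1e+08) J ≈ -9.723e+16 J = -97.23 PJ.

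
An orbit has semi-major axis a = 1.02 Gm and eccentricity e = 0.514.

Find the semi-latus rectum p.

Convert to SI: a = 1.02 Gm = 1.02e+09 m.
p = a (1 − e²).
p = 1.02e+09 · (1 − (0.514)²) = 1.02e+09 · 0.735804 ≈ 7.505e+08 m = 750.5 Mm.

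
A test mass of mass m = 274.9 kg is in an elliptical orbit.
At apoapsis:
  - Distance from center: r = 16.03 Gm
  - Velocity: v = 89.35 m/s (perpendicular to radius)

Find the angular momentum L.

Convert to SI: r = 16.03 Gm = 1.603e+10 m.
Since v is perpendicular to r, L = m · v · r.
L = 274.9 · 89.35 · 1.603e+10 kg·m²/s ≈ 3.937e+14 kg·m²/s.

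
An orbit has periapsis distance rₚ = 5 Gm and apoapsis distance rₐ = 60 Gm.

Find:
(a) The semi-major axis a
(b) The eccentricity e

Convert to SI: rₚ = 5 Gm = 5e+09 m; rₐ = 60 Gm = 6e+10 m.
(a) a = (rₚ + rₐ) / 2 = (5e+09 + 6e+10) / 2 ≈ 3.25e+10 m = 32.5 Gm.
(b) e = (rₐ − rₚ) / (rₐ + rₚ) = (6e+10 − 5e+09) / (6e+10 + 5e+09) ≈ 0.8462.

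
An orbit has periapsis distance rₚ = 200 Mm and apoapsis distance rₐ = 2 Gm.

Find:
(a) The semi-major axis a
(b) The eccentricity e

Convert to SI: rₚ = 200 Mm = 2e+08 m; rₐ = 2 Gm = 2e+09 m.
(a) a = (rₚ + rₐ) / 2 = (2e+08 + 2e+09) / 2 ≈ 1.1e+09 m = 1.1 Gm.
(b) e = (rₐ − rₚ) / (rₐ + rₚ) = (2e+09 − 2e+08) / (2e+09 + 2e+08) ≈ 0.8182.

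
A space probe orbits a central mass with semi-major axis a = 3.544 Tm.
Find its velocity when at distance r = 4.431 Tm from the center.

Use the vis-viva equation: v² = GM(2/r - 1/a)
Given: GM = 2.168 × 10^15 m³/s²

Convert to SI: a = 3.544 Tm = 3.544e+12 m; r = 4.431 Tm = 4.431e+12 m.
Vis-viva: v = √(GM · (2/r − 1/a)).
2/r − 1/a = 2/4.431e+12 − 1/3.544e+12 = 1.69198e-13 m⁻¹.
v = √(2.168e+15 · 1.69198e-13) m/s ≈ 19.15 m/s = 19.15 m/s.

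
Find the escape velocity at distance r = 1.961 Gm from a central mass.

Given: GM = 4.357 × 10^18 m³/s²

Convert to SI: r = 1.961 Gm = 1.961e+09 m.
Escape velocity comes from setting total energy to zero: ½v² − GM/r = 0 ⇒ v_esc = √(2GM / r).
v_esc = √(2 · 4.357e+18 / 1.961e+09) m/s ≈ 6.666e+04 m/s = 66.66 km/s.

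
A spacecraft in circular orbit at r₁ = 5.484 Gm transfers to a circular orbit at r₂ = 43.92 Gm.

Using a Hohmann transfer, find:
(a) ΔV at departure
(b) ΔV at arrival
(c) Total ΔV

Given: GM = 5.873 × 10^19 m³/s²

Convert to SI: r₁ = 5.484 Gm = 5.484e+09 m; r₂ = 43.92 Gm = 4.392e+10 m.
Transfer semi-major axis: a_t = (r₁ + r₂)/2 = (5.484e+09 + 4.392e+10)/2 = 2.4702e+10 m.
Circular speeds: v₁ = √(GM/r₁) = 103486 m/s, v₂ = √(GM/r₂) = 36567.8 m/s.
Transfer speeds (vis-viva v² = GM(2/r − 1/a_t)): v₁ᵗ = 137990 m/s, v₂ᵗ = 17229.9 m/s.
(a) ΔV₁ = |v₁ᵗ − v₁| ≈ 3.45e+04 m/s = 34.5 km/s.
(b) ΔV₂ = |v₂ − v₂ᵗ| ≈ 1.934e+04 m/s = 19.34 km/s.
(c) ΔV_total = ΔV₁ + ΔV₂ ≈ 5.384e+04 m/s = 53.84 km/s.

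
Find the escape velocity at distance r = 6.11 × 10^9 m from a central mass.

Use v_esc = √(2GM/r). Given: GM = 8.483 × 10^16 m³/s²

Escape velocity comes from setting total energy to zero: ½v² − GM/r = 0 ⇒ v_esc = √(2GM / r).
v_esc = √(2 · 8.483e+16 / 6.11e+09) m/s ≈ 5269 m/s = 5.269 km/s.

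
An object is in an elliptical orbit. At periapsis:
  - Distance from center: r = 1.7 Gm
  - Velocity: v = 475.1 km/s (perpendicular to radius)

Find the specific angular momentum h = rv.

Convert to SI: r = 1.7 Gm = 1.7e+09 m; v = 475.1 km/s = 475100 m/s.
With v perpendicular to r, h = r · v.
h = 1.7e+09 · 475100 m²/s ≈ 8.077e+14 m²/s.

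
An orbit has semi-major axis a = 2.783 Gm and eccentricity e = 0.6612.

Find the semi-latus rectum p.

Convert to SI: a = 2.783 Gm = 2.783e+09 m.
p = a (1 − e²).
p = 2.783e+09 · (1 − (0.6612)²) = 2.783e+09 · 0.562815 ≈ 1.566e+09 m = 1.566 Gm.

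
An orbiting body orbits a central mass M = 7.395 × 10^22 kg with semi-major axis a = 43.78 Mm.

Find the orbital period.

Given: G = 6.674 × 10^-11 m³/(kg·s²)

Convert to SI: a = 43.78 Mm = 4.378e+07 m.
GM = G · M = 6.674e-11 · 7.395e+22 = 4.93542e+12 m³/s².
Kepler's third law: T = 2π √(a³ / GM).
Substituting a = 4.378e+07 m and GM = 4.93542e+12 m³/s²:
T = 2π √((4.378e+07)³ / 4.93542e+12) s
T ≈ 8.193e+05 s = 9.482 days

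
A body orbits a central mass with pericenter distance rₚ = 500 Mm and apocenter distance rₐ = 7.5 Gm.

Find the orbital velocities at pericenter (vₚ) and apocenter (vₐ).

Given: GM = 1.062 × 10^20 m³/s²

Convert to SI: rₚ = 500 Mm = 5e+08 m; rₐ = 7.5 Gm = 7.5e+09 m.
Use the vis-viva equation v² = GM(2/r − 1/a) with a = (rₚ + rₐ)/2 = (5e+08 + 7.5e+09)/2 = 4e+09 m.
vₚ = √(GM · (2/rₚ − 1/a)) = √(1.062e+20 · (2/5e+08 − 1/4e+09)) m/s ≈ 6.311e+05 m/s = 631.1 km/s.
vₐ = √(GM · (2/rₐ − 1/a)) = √(1.062e+20 · (2/7.5e+09 − 1/4e+09)) m/s ≈ 4.207e+04 m/s = 42.07 km/s.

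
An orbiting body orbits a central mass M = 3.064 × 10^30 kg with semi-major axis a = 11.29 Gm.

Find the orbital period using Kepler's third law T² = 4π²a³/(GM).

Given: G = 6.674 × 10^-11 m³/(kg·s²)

Convert to SI: a = 11.29 Gm = 1.129e+10 m.
GM = G · M = 6.674e-11 · 3.064e+30 = 2.04491e+20 m³/s².
Kepler's third law: T = 2π √(a³ / GM).
Substituting a = 1.129e+10 m and GM = 2.04491e+20 m³/s²:
T = 2π √((1.129e+10)³ / 2.04491e+20) s
T ≈ 5.271e+05 s = 6.101 days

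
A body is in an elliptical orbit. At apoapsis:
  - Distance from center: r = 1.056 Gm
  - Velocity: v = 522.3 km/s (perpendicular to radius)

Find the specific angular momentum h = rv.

Convert to SI: r = 1.056 Gm = 1.056e+09 m; v = 522.3 km/s = 522300 m/s.
With v perpendicular to r, h = r · v.
h = 1.056e+09 · 522300 m²/s ≈ 5.515e+14 m²/s.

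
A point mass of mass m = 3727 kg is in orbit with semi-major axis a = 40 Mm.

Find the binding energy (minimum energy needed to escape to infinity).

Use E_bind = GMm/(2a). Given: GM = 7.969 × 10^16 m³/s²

Convert to SI: a = 40 Mm = 4e+07 m.
Total orbital energy is E = −GMm/(2a); binding energy is E_bind = −E = GMm/(2a).
E_bind = 7.969e+16 · 3727 / (2 · 4e+07) J ≈ 3.713e+12 J = 3.713 TJ.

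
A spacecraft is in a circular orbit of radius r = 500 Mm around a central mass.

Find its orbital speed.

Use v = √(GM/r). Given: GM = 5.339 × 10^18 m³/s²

Convert to SI: r = 500 Mm = 5e+08 m.
For a circular orbit, gravity supplies the centripetal force, so v = √(GM / r).
v = √(5.339e+18 / 5e+08) m/s ≈ 1.033e+05 m/s = 103.3 km/s.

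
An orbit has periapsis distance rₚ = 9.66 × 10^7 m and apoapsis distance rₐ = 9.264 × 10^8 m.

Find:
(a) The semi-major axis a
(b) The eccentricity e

(a) a = (rₚ + rₐ) / 2 = (9.66e+07 + 9.264e+08) / 2 ≈ 5.115e+08 m = 5.115 × 10^8 m.
(b) e = (rₐ − rₚ) / (rₐ + rₚ) = (9.264e+08 − 9.66e+07) / (9.264e+08 + 9.66e+07) ≈ 0.8111.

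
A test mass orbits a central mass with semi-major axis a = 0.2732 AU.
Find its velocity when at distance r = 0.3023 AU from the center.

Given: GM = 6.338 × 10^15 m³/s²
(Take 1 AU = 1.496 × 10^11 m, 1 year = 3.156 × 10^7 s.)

Convert to SI: a = 0.2732 AU = 4.08707e+10 m; r = 0.3023 AU = 4.52241e+10 m.
Vis-viva: v = √(GM · (2/r − 1/a)).
2/r − 1/a = 2/4.52241e+10 − 1/4.08707e+10 = 1.97568e-11 m⁻¹.
v = √(6.338e+15 · 1.97568e-11) m/s ≈ 353.9 m/s = 0.07465 AU/year.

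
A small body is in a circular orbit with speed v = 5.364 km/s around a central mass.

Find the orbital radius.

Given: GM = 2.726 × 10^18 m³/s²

Convert to SI: v = 5.364 km/s = 5364 m/s.
For a circular orbit, v² = GM / r, so r = GM / v².
r = 2.726e+18 / (5364)² m ≈ 9.474e+10 m = 94.74 Gm.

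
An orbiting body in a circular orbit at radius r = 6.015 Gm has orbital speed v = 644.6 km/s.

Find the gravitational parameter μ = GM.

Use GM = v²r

Convert to SI: r = 6.015 Gm = 6.015e+09 m; v = 644.6 km/s = 644600 m/s.
For a circular orbit v² = GM/r, so GM = v² · r.
GM = (644600)² · 6.015e+09 m³/s² ≈ 2.499e+21 m³/s² = 2.499 × 10^21 m³/s².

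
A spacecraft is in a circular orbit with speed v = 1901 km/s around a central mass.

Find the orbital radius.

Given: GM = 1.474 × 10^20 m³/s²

Convert to SI: v = 1901 km/s = 1.901e+06 m/s.
For a circular orbit, v² = GM / r, so r = GM / v².
r = 1.474e+20 / (1.901e+06)² m ≈ 4.079e+07 m = 40.79 Mm.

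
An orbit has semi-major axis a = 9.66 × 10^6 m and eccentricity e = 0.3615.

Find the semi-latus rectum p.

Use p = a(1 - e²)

p = a (1 − e²).
p = 9.66e+06 · (1 − (0.3615)²) = 9.66e+06 · 0.869318 ≈ 8.398e+06 m = 8.398 × 10^6 m.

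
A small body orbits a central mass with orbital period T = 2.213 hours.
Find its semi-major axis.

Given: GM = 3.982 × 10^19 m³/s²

Convert to SI: T = 2.213 hours = 7966.8 s.
Invert Kepler's third law: a = (GM · T² / (4π²))^(1/3).
Substituting T = 7966.8 s and GM = 3.982e+19 m³/s²:
a = (3.982e+19 · (7966.8)² / (4π²))^(1/3) m
a ≈ 4e+08 m = 400 Mm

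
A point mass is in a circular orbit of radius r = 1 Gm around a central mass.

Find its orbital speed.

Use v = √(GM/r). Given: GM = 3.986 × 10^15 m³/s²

Convert to SI: r = 1 Gm = 1e+09 m.
For a circular orbit, gravity supplies the centripetal force, so v = √(GM / r).
v = √(3.986e+15 / 1e+09) m/s ≈ 1996 m/s = 1.996 km/s.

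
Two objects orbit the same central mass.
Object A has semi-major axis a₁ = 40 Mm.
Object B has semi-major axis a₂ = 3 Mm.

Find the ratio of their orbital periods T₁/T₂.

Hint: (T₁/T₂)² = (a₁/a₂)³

Convert to SI: a₁ = 40 Mm = 4e+07 m; a₂ = 3 Mm = 3e+06 m.
From Kepler's third law, (T₁/T₂)² = (a₁/a₂)³, so T₁/T₂ = (a₁/a₂)^(3/2).
a₁/a₂ = 4e+07 / 3e+06 = 13.3333.
T₁/T₂ = (13.3333)^(3/2) ≈ 48.69.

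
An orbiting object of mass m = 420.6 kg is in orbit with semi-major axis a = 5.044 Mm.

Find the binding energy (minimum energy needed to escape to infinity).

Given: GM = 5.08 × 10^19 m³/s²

Convert to SI: a = 5.044 Mm = 5.044e+06 m.
Total orbital energy is E = −GMm/(2a); binding energy is E_bind = −E = GMm/(2a).
E_bind = 5.08e+19 · 420.6 / (2 · 5.044e+06) J ≈ 2.118e+15 J = 2.118 PJ.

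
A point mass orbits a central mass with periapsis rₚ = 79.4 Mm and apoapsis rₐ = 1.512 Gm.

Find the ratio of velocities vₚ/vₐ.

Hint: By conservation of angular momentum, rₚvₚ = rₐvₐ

Convert to SI: rₚ = 79.4 Mm = 7.94e+07 m; rₐ = 1.512 Gm = 1.512e+09 m.
Conservation of angular momentum gives rₚvₚ = rₐvₐ, so vₚ/vₐ = rₐ/rₚ.
vₚ/vₐ = 1.512e+09 / 7.94e+07 ≈ 19.04.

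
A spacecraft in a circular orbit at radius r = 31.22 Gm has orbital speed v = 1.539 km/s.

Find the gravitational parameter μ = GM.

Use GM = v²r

Convert to SI: r = 31.22 Gm = 3.122e+10 m; v = 1.539 km/s = 1539 m/s.
For a circular orbit v² = GM/r, so GM = v² · r.
GM = (1539)² · 3.122e+10 m³/s² ≈ 7.395e+16 m³/s² = 7.395 × 10^16 m³/s².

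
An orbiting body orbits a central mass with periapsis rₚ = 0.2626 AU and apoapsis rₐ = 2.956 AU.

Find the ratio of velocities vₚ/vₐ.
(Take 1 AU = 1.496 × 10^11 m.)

Convert to SI: rₚ = 0.2626 AU = 3.9285e+10 m; rₐ = 2.956 AU = 4.42218e+11 m.
Conservation of angular momentum gives rₚvₚ = rₐvₐ, so vₚ/vₐ = rₐ/rₚ.
vₚ/vₐ = 4.42218e+11 / 3.9285e+10 ≈ 11.26.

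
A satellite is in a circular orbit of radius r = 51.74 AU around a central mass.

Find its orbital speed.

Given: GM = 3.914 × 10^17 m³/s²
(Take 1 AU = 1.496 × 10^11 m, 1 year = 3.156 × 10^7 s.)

Convert to SI: r = 51.74 AU = 7.7403e+12 m.
For a circular orbit, gravity supplies the centripetal force, so v = √(GM / r).
v = √(3.914e+17 / 7.7403e+12) m/s ≈ 224.9 m/s = 0.04744 AU/year.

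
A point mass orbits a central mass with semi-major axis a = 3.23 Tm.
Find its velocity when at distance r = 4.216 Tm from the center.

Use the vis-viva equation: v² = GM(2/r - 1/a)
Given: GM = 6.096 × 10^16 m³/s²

Convert to SI: a = 3.23 Tm = 3.23e+12 m; r = 4.216 Tm = 4.216e+12 m.
Vis-viva: v = √(GM · (2/r − 1/a)).
2/r − 1/a = 2/4.216e+12 − 1/3.23e+12 = 1.64786e-13 m⁻¹.
v = √(6.096e+16 · 1.64786e-13) m/s ≈ 100.2 m/s = 100.2 m/s.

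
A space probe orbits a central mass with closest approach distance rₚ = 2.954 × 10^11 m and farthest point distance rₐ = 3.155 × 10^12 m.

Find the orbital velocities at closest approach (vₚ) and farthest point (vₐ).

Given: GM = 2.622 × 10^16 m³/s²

Use the vis-viva equation v² = GM(2/r − 1/a) with a = (rₚ + rₐ)/2 = (2.954e+11 + 3.155e+12)/2 = 1.7252e+12 m.
vₚ = √(GM · (2/rₚ − 1/a)) = √(2.622e+16 · (2/2.954e+11 − 1/1.7252e+12)) m/s ≈ 402.9 m/s = 402.9 m/s.
vₐ = √(GM · (2/rₐ − 1/a)) = √(2.622e+16 · (2/3.155e+12 − 1/1.7252e+12)) m/s ≈ 37.72 m/s = 37.72 m/s.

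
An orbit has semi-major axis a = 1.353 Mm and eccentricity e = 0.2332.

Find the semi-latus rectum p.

Convert to SI: a = 1.353 Mm = 1.353e+06 m.
p = a (1 − e²).
p = 1.353e+06 · (1 − (0.2332)²) = 1.353e+06 · 0.945618 ≈ 1.279e+06 m = 1.279 Mm.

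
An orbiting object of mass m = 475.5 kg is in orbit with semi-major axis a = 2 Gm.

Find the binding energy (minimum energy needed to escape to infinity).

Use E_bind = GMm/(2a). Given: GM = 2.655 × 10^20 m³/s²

Convert to SI: a = 2 Gm = 2e+09 m.
Total orbital energy is E = −GMm/(2a); binding energy is E_bind = −E = GMm/(2a).
E_bind = 2.655e+20 · 475.5 / (2 · 2e+09) J ≈ 3.156e+13 J = 31.56 TJ.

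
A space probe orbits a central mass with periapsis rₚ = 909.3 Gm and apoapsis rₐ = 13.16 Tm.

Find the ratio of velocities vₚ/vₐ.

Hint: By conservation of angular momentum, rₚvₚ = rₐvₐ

Convert to SI: rₚ = 909.3 Gm = 9.093e+11 m; rₐ = 13.16 Tm = 1.316e+13 m.
Conservation of angular momentum gives rₚvₚ = rₐvₐ, so vₚ/vₐ = rₐ/rₚ.
vₚ/vₐ = 1.316e+13 / 9.093e+11 ≈ 14.47.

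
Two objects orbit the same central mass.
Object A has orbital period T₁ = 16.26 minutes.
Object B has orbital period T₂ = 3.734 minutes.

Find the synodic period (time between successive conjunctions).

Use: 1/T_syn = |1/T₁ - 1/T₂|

Convert to SI: T₁ = 16.26 minutes = 975.6 s; T₂ = 3.734 minutes = 224.04 s.
T_syn = |T₁ · T₂ / (T₁ − T₂)|.
T_syn = |975.6 · 224.04 / (975.6 − 224.04)| s ≈ 290.8 s = 4.847 minutes.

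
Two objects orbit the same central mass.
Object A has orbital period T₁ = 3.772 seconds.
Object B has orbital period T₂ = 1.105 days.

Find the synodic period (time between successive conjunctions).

Convert to SI: T₂ = 1.105 days = 95472 s.
T_syn = |T₁ · T₂ / (T₁ − T₂)|.
T_syn = |3.772 · 95472 / (3.772 − 95472)| s ≈ 3.772 s = 3.772 seconds.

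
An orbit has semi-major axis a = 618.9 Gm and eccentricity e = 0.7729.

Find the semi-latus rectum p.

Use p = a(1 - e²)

Convert to SI: a = 618.9 Gm = 6.189e+11 m.
p = a (1 − e²).
p = 6.189e+11 · (1 − (0.7729)²) = 6.189e+11 · 0.402626 ≈ 2.492e+11 m = 249.2 Gm.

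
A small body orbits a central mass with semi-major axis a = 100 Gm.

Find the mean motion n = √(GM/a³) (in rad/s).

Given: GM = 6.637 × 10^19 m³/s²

Convert to SI: a = 100 Gm = 1e+11 m.
n = √(GM / a³).
n = √(6.637e+19 / (1e+11)³) rad/s ≈ 2.576e-07 rad/s.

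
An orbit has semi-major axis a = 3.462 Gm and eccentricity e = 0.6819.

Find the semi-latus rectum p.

Convert to SI: a = 3.462 Gm = 3.462e+09 m.
p = a (1 − e²).
p = 3.462e+09 · (1 − (0.6819)²) = 3.462e+09 · 0.535012 ≈ 1.852e+09 m = 1.852 Gm.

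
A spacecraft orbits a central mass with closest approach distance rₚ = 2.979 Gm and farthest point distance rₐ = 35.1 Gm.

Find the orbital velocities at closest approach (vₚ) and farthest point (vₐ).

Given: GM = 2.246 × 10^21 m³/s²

Convert to SI: rₚ = 2.979 Gm = 2.979e+09 m; rₐ = 35.1 Gm = 3.51e+10 m.
Use the vis-viva equation v² = GM(2/r − 1/a) with a = (rₚ + rₐ)/2 = (2.979e+09 + 3.51e+10)/2 = 1.90395e+10 m.
vₚ = √(GM · (2/rₚ − 1/a)) = √(2.246e+21 · (2/2.979e+09 − 1/1.90395e+10)) m/s ≈ 1.179e+06 m/s = 1179 km/s.
vₐ = √(GM · (2/rₐ − 1/a)) = √(2.246e+21 · (2/3.51e+10 − 1/1.90395e+10)) m/s ≈ 1.001e+05 m/s = 100.1 km/s.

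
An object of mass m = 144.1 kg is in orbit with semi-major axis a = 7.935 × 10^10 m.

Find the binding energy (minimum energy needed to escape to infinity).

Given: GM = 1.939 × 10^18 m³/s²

Total orbital energy is E = −GMm/(2a); binding energy is E_bind = −E = GMm/(2a).
E_bind = 1.939e+18 · 144.1 / (2 · 7.935e+10) J ≈ 1.761e+09 J = 1.761 GJ.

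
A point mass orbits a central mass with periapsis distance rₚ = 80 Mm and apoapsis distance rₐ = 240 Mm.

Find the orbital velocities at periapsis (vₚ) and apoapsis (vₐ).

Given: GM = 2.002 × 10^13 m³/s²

Convert to SI: rₚ = 80 Mm = 8e+07 m; rₐ = 240 Mm = 2.4e+08 m.
Use the vis-viva equation v² = GM(2/r − 1/a) with a = (rₚ + rₐ)/2 = (8e+07 + 2.4e+08)/2 = 1.6e+08 m.
vₚ = √(GM · (2/rₚ − 1/a)) = √(2.002e+13 · (2/8e+07 − 1/1.6e+08)) m/s ≈ 612.7 m/s = 612.7 m/s.
vₐ = √(GM · (2/rₐ − 1/a)) = √(2.002e+13 · (2/2.4e+08 − 1/1.6e+08)) m/s ≈ 204.2 m/s = 204.2 m/s.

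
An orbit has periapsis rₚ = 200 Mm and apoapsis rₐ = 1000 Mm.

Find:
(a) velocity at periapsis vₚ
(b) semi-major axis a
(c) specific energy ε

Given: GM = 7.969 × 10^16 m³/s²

Convert to SI: rₚ = 200 Mm = 2e+08 m; rₐ = 1000 Mm = 1e+09 m.
(a) With a = (rₚ + rₐ)/2 = 6e+08 m, vₚ = √(GM (2/rₚ − 1/a)) = √(7.969e+16 · (2/2e+08 − 1/6e+08)) m/s ≈ 2.577e+04 m/s
(b) a = (rₚ + rₐ)/2 = (2e+08 + 1e+09)/2 ≈ 6e+08 m
(c) With a = (rₚ + rₐ)/2 = 6e+08 m, ε = −GM/(2a) = −7.969e+16/(2 · 6e+08) J/kg ≈ -6.641e+07 J/kg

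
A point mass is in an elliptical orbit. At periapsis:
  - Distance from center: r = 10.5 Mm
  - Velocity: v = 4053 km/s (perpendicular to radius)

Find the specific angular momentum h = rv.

Convert to SI: r = 10.5 Mm = 1.05e+07 m; v = 4053 km/s = 4.053e+06 m/s.
With v perpendicular to r, h = r · v.
h = 1.05e+07 · 4.053e+06 m²/s ≈ 4.256e+13 m²/s.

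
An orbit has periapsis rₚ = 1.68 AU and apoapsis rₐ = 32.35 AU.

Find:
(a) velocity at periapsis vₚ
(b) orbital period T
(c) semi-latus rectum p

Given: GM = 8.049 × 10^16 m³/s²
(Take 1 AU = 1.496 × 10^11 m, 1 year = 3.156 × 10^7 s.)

Convert to SI: rₚ = 1.68 AU = 2.51328e+11 m; rₐ = 32.35 AU = 4.83956e+12 m.
(a) With a = (rₚ + rₐ)/2 = 2.54544e+12 m, vₚ = √(GM (2/rₚ − 1/a)) = √(8.049e+16 · (2/2.51328e+11 − 1/2.54544e+12)) m/s ≈ 780.3 m/s
(b) With a = (rₚ + rₐ)/2 = 2.54544e+12 m, T = 2π √(a³/GM) = 2π √((2.54544e+12)³/8.049e+16) s ≈ 8.994e+10 s
(c) From a = (rₚ + rₐ)/2 = 2.54544e+12 m and e = (rₐ − rₚ)/(rₐ + rₚ) = 0.901264, p = a(1 − e²) = 2.54544e+12 · (1 − (0.901264)²) ≈ 4.778e+11 m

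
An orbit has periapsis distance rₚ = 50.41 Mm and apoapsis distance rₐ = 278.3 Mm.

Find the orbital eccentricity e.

Convert to SI: rₚ = 50.41 Mm = 5.041e+07 m; rₐ = 278.3 Mm = 2.783e+08 m.
e = (rₐ − rₚ) / (rₐ + rₚ).
e = (2.783e+08 − 5.041e+07) / (2.783e+08 + 5.041e+07) = 2.2789e+08 / 3.2871e+08 ≈ 0.6933.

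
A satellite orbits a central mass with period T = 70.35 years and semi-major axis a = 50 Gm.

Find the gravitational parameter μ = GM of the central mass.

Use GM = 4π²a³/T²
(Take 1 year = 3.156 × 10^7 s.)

Convert to SI: T = 70.35 years = 2.22025e+09 s; a = 50 Gm = 5e+10 m.
GM = 4π² · a³ / T².
GM = 4π² · (5e+10)³ / (2.22025e+09)² m³/s² ≈ 1.001e+15 m³/s² = 1.001 × 10^15 m³/s².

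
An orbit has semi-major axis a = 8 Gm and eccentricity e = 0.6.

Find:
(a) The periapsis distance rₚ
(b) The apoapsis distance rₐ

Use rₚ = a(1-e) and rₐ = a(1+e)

Convert to SI: a = 8 Gm = 8e+09 m.
(a) rₚ = a(1 − e) = 8e+09 · (1 − 0.6) = 8e+09 · 0.4 ≈ 3.2e+09 m = 3.2 Gm.
(b) rₐ = a(1 + e) = 8e+09 · (1 + 0.6) = 8e+09 · 1.6 ≈ 1.28e+10 m = 12.8 Gm.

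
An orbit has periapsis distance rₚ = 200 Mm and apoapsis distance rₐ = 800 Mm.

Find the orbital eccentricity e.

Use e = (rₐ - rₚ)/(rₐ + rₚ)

Convert to SI: rₚ = 200 Mm = 2e+08 m; rₐ = 800 Mm = 8e+08 m.
e = (rₐ − rₚ) / (rₐ + rₚ).
e = (8e+08 − 2e+08) / (8e+08 + 2e+08) = 6e+08 / 1e+09 ≈ 0.6.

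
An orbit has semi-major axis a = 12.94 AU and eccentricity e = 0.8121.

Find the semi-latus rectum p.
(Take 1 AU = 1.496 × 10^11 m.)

Convert to SI: a = 12.94 AU = 1.93582e+12 m.
p = a (1 − e²).
p = 1.93582e+12 · (1 − (0.8121)²) = 1.93582e+12 · 0.340494 ≈ 6.591e+11 m = 4.406 AU.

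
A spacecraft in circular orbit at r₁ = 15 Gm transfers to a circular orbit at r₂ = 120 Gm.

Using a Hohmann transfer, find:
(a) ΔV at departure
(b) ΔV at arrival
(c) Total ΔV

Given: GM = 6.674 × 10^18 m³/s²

Convert to SI: r₁ = 15 Gm = 1.5e+10 m; r₂ = 120 Gm = 1.2e+11 m.
Transfer semi-major axis: a_t = (r₁ + r₂)/2 = (1.5e+10 + 1.2e+11)/2 = 6.75e+10 m.
Circular speeds: v₁ = √(GM/r₁) = 21093.4 m/s, v₂ = √(GM/r₂) = 7457.66 m/s.
Transfer speeds (vis-viva v² = GM(2/r − 1/a_t)): v₁ᵗ = 28124.6 m/s, v₂ᵗ = 3515.57 m/s.
(a) ΔV₁ = |v₁ᵗ − v₁| ≈ 7031 m/s = 7.031 km/s.
(b) ΔV₂ = |v₂ − v₂ᵗ| ≈ 3942 m/s = 3.942 km/s.
(c) ΔV_total = ΔV₁ + ΔV₂ ≈ 1.097e+04 m/s = 10.97 km/s.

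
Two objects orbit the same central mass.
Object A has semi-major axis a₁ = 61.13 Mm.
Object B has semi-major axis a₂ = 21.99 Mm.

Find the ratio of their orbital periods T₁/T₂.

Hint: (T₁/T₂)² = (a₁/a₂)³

Convert to SI: a₁ = 61.13 Mm = 6.113e+07 m; a₂ = 21.99 Mm = 2.199e+07 m.
From Kepler's third law, (T₁/T₂)² = (a₁/a₂)³, so T₁/T₂ = (a₁/a₂)^(3/2).
a₁/a₂ = 6.113e+07 / 2.199e+07 = 2.7799.
T₁/T₂ = (2.7799)^(3/2) ≈ 4.635.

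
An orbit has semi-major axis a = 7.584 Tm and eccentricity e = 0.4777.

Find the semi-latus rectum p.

Convert to SI: a = 7.584 Tm = 7.584e+12 m.
p = a (1 − e²).
p = 7.584e+12 · (1 − (0.4777)²) = 7.584e+12 · 0.771803 ≈ 5.853e+12 m = 5.853 Tm.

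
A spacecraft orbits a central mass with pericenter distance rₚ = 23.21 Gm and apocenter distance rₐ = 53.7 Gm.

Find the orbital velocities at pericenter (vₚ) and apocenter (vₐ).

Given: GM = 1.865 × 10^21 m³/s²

Convert to SI: rₚ = 23.21 Gm = 2.321e+10 m; rₐ = 53.7 Gm = 5.37e+10 m.
Use the vis-viva equation v² = GM(2/r − 1/a) with a = (rₚ + rₐ)/2 = (2.321e+10 + 5.37e+10)/2 = 3.8455e+10 m.
vₚ = √(GM · (2/rₚ − 1/a)) = √(1.865e+21 · (2/2.321e+10 − 1/3.8455e+10)) m/s ≈ 3.35e+05 m/s = 335 km/s.
vₐ = √(GM · (2/rₐ − 1/a)) = √(1.865e+21 · (2/5.37e+10 − 1/3.8455e+10)) m/s ≈ 1.448e+05 m/s = 144.8 km/s.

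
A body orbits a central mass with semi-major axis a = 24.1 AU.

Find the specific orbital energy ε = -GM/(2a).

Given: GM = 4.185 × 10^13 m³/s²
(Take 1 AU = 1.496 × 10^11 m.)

Convert to SI: a = 24.1 AU = 3.60536e+12 m.
ε = −GM / (2a).
ε = −4.185e+13 / (2 · 3.60536e+12) J/kg ≈ -5.804 J/kg = -5.804 J/kg.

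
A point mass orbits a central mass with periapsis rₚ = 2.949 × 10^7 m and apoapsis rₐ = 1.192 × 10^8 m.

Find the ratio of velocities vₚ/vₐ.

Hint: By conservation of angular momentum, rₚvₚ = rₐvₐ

Conservation of angular momentum gives rₚvₚ = rₐvₐ, so vₚ/vₐ = rₐ/rₚ.
vₚ/vₐ = 1.192e+08 / 2.949e+07 ≈ 4.042.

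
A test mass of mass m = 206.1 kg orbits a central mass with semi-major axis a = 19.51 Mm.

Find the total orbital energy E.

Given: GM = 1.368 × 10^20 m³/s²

Convert to SI: a = 19.51 Mm = 1.951e+07 m.
E = −GMm / (2a).
E = −1.368e+20 · 206.1 / (2 · 1.951e+07) J ≈ -7.226e+14 J = -722.6 TJ.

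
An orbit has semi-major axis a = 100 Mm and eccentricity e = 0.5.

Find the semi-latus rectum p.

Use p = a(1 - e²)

Convert to SI: a = 100 Mm = 1e+08 m.
p = a (1 − e²).
p = 1e+08 · (1 − (0.5)²) = 1e+08 · 0.75 ≈ 7.5e+07 m = 75 Mm.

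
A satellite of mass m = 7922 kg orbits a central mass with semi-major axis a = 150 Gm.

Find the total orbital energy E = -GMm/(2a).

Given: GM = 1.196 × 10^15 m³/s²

Convert to SI: a = 150 Gm = 1.5e+11 m.
E = −GMm / (2a).
E = −1.196e+15 · 7922 / (2 · 1.5e+11) J ≈ -3.158e+07 J = -31.58 MJ.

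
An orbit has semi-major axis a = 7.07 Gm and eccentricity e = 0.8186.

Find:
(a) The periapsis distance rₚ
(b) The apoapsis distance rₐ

Convert to SI: a = 7.07 Gm = 7.07e+09 m.
(a) rₚ = a(1 − e) = 7.07e+09 · (1 − 0.8186) = 7.07e+09 · 0.1814 ≈ 1.282e+09 m = 1.282 Gm.
(b) rₐ = a(1 + e) = 7.07e+09 · (1 + 0.8186) = 7.07e+09 · 1.8186 ≈ 1.286e+10 m = 12.86 Gm.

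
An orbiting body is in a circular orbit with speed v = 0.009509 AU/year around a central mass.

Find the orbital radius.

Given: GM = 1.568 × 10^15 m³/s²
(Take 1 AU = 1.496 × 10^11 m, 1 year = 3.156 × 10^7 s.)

Convert to SI: v = 0.009509 AU/year = 45.0743 m/s.
For a circular orbit, v² = GM / r, so r = GM / v².
r = 1.568e+15 / (45.0743)² m ≈ 7.718e+11 m = 5.159 AU.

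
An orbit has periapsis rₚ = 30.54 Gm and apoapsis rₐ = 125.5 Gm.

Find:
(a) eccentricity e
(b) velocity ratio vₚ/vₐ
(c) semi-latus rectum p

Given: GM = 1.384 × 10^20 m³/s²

Convert to SI: rₚ = 30.54 Gm = 3.054e+10 m; rₐ = 125.5 Gm = 1.255e+11 m.
(a) e = (rₐ − rₚ)/(rₐ + rₚ) = (1.255e+11 − 3.054e+10)/(1.255e+11 + 3.054e+10) ≈ 0.6086
(b) Conservation of angular momentum (rₚvₚ = rₐvₐ) gives vₚ/vₐ = rₐ/rₚ = 1.255e+11/3.054e+10 ≈ 4.109
(c) From a = (rₚ + rₐ)/2 = 7.802e+10 m and e = (rₐ − rₚ)/(rₐ + rₚ) = 0.608562, p = a(1 − e²) = 7.802e+10 · (1 − (0.608562)²) ≈ 4.913e+10 m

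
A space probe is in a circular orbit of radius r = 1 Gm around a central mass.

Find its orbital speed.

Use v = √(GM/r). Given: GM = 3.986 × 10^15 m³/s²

Convert to SI: r = 1 Gm = 1e+09 m.
For a circular orbit, gravity supplies the centripetal force, so v = √(GM / r).
v = √(3.986e+15 / 1e+09) m/s ≈ 1996 m/s = 1.996 km/s.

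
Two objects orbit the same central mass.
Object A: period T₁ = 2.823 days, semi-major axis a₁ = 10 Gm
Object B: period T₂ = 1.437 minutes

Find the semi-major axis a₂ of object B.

Convert to SI: T₁ = 2.823 days = 243907 s; a₁ = 10 Gm = 1e+10 m; T₂ = 1.437 minutes = 86.22 s.
Kepler's third law: (T₁/T₂)² = (a₁/a₂)³ ⇒ a₂ = a₁ · (T₂/T₁)^(2/3).
T₂/T₁ = 86.22 / 243907 = 0.000353495.
a₂ = 1e+10 · (0.000353495)^(2/3) m ≈ 4.999e+07 m = 49.99 Mm.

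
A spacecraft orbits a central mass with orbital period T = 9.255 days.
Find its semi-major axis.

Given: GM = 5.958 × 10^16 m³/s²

Convert to SI: T = 9.255 days = 799632 s.
Invert Kepler's third law: a = (GM · T² / (4π²))^(1/3).
Substituting T = 799632 s and GM = 5.958e+16 m³/s²:
a = (5.958e+16 · (799632)² / (4π²))^(1/3) m
a ≈ 9.882e+08 m = 9.882 × 10^8 m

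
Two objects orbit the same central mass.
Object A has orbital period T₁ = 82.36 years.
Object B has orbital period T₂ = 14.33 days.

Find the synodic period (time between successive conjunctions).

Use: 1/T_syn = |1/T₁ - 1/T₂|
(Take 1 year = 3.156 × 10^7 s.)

Convert to SI: T₁ = 82.36 years = 2.59928e+09 s; T₂ = 14.33 days = 1.23811e+06 s.
T_syn = |T₁ · T₂ / (T₁ − T₂)|.
T_syn = |2.59928e+09 · 1.23811e+06 / (2.59928e+09 − 1.23811e+06)| s ≈ 1.239e+06 s = 14.34 days.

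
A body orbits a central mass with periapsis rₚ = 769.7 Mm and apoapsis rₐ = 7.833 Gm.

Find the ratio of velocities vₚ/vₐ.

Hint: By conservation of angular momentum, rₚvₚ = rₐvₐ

Convert to SI: rₚ = 769.7 Mm = 7.697e+08 m; rₐ = 7.833 Gm = 7.833e+09 m.
Conservation of angular momentum gives rₚvₚ = rₐvₐ, so vₚ/vₐ = rₐ/rₚ.
vₚ/vₐ = 7.833e+09 / 7.697e+08 ≈ 10.18.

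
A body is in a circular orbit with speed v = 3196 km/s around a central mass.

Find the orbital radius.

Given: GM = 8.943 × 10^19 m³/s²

Convert to SI: v = 3196 km/s = 3.196e+06 m/s.
For a circular orbit, v² = GM / r, so r = GM / v².
r = 8.943e+19 / (3.196e+06)² m ≈ 8.755e+06 m = 8.755 Mm.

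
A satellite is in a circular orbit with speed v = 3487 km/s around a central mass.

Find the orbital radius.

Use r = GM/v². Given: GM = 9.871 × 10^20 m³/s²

Convert to SI: v = 3487 km/s = 3.487e+06 m/s.
For a circular orbit, v² = GM / r, so r = GM / v².
r = 9.871e+20 / (3.487e+06)² m ≈ 8.118e+07 m = 8.118 × 10^7 m.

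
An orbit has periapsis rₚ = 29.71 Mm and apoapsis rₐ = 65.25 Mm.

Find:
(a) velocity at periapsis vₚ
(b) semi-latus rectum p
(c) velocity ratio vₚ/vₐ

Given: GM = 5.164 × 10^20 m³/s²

Convert to SI: rₚ = 29.71 Mm = 2.971e+07 m; rₐ = 65.25 Mm = 6.525e+07 m.
(a) With a = (rₚ + rₐ)/2 = 4.748e+07 m, vₚ = √(GM (2/rₚ − 1/a)) = √(5.164e+20 · (2/2.971e+07 − 1/4.748e+07)) m/s ≈ 4.887e+06 m/s
(b) From a = (rₚ + rₐ)/2 = 4.748e+07 m and e = (rₐ − rₚ)/(rₐ + rₚ) = 0.374263, p = a(1 − e²) = 4.748e+07 · (1 − (0.374263)²) ≈ 4.083e+07 m
(c) Conservation of angular momentum (rₚvₚ = rₐvₐ) gives vₚ/vₐ = rₐ/rₚ = 6.525e+07/2.971e+07 ≈ 2.196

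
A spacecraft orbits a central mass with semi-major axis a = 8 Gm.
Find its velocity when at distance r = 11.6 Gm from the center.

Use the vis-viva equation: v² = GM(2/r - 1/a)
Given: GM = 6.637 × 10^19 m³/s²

Convert to SI: a = 8 Gm = 8e+09 m; r = 11.6 Gm = 1.16e+10 m.
Vis-viva: v = √(GM · (2/r − 1/a)).
2/r − 1/a = 2/1.16e+10 − 1/8e+09 = 4.74138e-11 m⁻¹.
v = √(6.637e+19 · 4.74138e-11) m/s ≈ 5.61e+04 m/s = 56.1 km/s.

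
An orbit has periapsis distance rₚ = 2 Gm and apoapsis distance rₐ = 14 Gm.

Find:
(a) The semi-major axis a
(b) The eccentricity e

Convert to SI: rₚ = 2 Gm = 2e+09 m; rₐ = 14 Gm = 1.4e+10 m.
(a) a = (rₚ + rₐ) / 2 = (2e+09 + 1.4e+10) / 2 ≈ 8e+09 m = 8 Gm.
(b) e = (rₐ − rₚ) / (rₐ + rₚ) = (1.4e+10 − 2e+09) / (1.4e+10 + 2e+09) ≈ 0.75.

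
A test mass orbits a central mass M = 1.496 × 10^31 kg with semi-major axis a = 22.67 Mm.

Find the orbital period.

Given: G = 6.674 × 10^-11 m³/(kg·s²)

Convert to SI: a = 22.67 Mm = 2.267e+07 m.
GM = G · M = 6.674e-11 · 1.496e+31 = 9.9843e+20 m³/s².
Kepler's third law: T = 2π √(a³ / GM).
Substituting a = 2.267e+07 m and GM = 9.9843e+20 m³/s²:
T = 2π √((2.267e+07)³ / 9.9843e+20) s
T ≈ 21.46 s = 21.46 seconds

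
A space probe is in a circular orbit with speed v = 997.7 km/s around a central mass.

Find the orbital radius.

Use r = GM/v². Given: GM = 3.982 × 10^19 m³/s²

Convert to SI: v = 997.7 km/s = 997700 m/s.
For a circular orbit, v² = GM / r, so r = GM / v².
r = 3.982e+19 / (997700)² m ≈ 4e+07 m = 40 Mm.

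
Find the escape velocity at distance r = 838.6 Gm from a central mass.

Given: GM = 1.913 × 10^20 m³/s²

Convert to SI: r = 838.6 Gm = 8.386e+11 m.
Escape velocity comes from setting total energy to zero: ½v² − GM/r = 0 ⇒ v_esc = √(2GM / r).
v_esc = √(2 · 1.913e+20 / 8.386e+11) m/s ≈ 2.136e+04 m/s = 21.36 km/s.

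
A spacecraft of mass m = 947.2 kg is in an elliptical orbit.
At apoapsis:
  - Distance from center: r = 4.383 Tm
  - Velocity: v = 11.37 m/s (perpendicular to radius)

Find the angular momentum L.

Convert to SI: r = 4.383 Tm = 4.383e+12 m.
Since v is perpendicular to r, L = m · v · r.
L = 947.2 · 11.37 · 4.383e+12 kg·m²/s ≈ 4.72e+16 kg·m²/s.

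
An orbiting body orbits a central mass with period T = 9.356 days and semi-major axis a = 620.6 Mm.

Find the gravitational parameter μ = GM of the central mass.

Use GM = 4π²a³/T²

Convert to SI: T = 9.356 days = 808358 s; a = 620.6 Mm = 6.206e+08 m.
GM = 4π² · a³ / T².
GM = 4π² · (6.206e+08)³ / (808358)² m³/s² ≈ 1.444e+16 m³/s² = 1.444 × 10^16 m³/s².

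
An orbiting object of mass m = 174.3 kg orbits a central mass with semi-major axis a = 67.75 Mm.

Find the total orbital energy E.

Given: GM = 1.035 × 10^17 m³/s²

Convert to SI: a = 67.75 Mm = 6.775e+07 m.
E = −GMm / (2a).
E = −1.035e+17 · 174.3 / (2 · 6.775e+07) J ≈ -1.331e+11 J = -133.1 GJ.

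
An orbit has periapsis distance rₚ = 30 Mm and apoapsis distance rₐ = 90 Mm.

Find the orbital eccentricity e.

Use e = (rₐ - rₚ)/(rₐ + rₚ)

Convert to SI: rₚ = 30 Mm = 3e+07 m; rₐ = 90 Mm = 9e+07 m.
e = (rₐ − rₚ) / (rₐ + rₚ).
e = (9e+07 − 3e+07) / (9e+07 + 3e+07) = 6e+07 / 1.2e+08 ≈ 0.5.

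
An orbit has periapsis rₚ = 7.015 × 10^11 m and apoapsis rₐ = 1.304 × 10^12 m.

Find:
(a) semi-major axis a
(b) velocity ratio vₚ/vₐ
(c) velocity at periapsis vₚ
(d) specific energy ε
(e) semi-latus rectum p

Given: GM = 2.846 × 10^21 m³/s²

(a) a = (rₚ + rₐ)/2 = (7.015e+11 + 1.304e+12)/2 ≈ 1.003e+12 m
(b) Conservation of angular momentum (rₚvₚ = rₐvₐ) gives vₚ/vₐ = rₐ/rₚ = 1.304e+12/7.015e+11 ≈ 1.859
(c) With a = (rₚ + rₐ)/2 = 1.00275e+12 m, vₚ = √(GM (2/rₚ − 1/a)) = √(2.846e+21 · (2/7.015e+11 − 1/1.00275e+12)) m/s ≈ 7.264e+04 m/s
(d) With a = (rₚ + rₐ)/2 = 1.00275e+12 m, ε = −GM/(2a) = −2.846e+21/(2 · 1.00275e+12) J/kg ≈ -1.419e+09 J/kg
(e) From a = (rₚ + rₐ)/2 = 1.00275e+12 m and e = (rₐ − rₚ)/(rₐ + rₚ) = 0.300424, p = a(1 − e²) = 1.00275e+12 · (1 − (0.300424)²) ≈ 9.122e+11 m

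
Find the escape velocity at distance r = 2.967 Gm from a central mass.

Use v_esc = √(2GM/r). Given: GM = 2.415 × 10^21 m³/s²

Convert to SI: r = 2.967 Gm = 2.967e+09 m.
Escape velocity comes from setting total energy to zero: ½v² − GM/r = 0 ⇒ v_esc = √(2GM / r).
v_esc = √(2 · 2.415e+21 / 2.967e+09) m/s ≈ 1.276e+06 m/s = 1276 km/s.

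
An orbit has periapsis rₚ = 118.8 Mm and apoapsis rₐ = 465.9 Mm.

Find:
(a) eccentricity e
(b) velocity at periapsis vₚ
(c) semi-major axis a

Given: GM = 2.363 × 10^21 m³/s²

Convert to SI: rₚ = 118.8 Mm = 1.188e+08 m; rₐ = 465.9 Mm = 4.659e+08 m.
(a) e = (rₐ − rₚ)/(rₐ + rₚ) = (4.659e+08 − 1.188e+08)/(4.659e+08 + 1.188e+08) ≈ 0.5936
(b) With a = (rₚ + rₐ)/2 = 2.9235e+08 m, vₚ = √(GM (2/rₚ − 1/a)) = √(2.363e+21 · (2/1.188e+08 − 1/2.9235e+08)) m/s ≈ 5.63e+06 m/s
(c) a = (rₚ + rₐ)/2 = (1.188e+08 + 4.659e+08)/2 ≈ 2.924e+08 m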